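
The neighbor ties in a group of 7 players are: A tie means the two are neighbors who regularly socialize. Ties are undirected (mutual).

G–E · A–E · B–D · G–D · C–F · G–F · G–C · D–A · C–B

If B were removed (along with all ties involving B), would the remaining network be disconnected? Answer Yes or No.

No

Even without B, every remaining node can still reach every other (the residual graph is connected), so B is not a cut vertex.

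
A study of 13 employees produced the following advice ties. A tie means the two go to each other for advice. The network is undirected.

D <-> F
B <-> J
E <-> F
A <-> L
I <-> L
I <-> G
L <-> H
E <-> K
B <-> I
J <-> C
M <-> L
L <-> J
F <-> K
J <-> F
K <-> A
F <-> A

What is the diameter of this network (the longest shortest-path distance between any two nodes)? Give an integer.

Eccentricity of each node (its greatest distance to any other): A:3, B:3, C:4, D:5, E:5, F:4, G:5, H:4, I:4, J:3, K:4, L:3, M:4.
The maximum eccentricity is 5, realized for instance by the pair D–G via D – F – J – B – I – G. So the diameter is 5.

5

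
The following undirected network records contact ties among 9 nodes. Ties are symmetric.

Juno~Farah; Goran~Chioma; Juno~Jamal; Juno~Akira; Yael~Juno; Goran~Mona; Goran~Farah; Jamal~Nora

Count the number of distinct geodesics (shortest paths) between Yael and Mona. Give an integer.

1

The shortest distance is 4, and the only length-4 path is Yael–Juno–Farah–Goran–Mona. So there is exactly 1 shortest path.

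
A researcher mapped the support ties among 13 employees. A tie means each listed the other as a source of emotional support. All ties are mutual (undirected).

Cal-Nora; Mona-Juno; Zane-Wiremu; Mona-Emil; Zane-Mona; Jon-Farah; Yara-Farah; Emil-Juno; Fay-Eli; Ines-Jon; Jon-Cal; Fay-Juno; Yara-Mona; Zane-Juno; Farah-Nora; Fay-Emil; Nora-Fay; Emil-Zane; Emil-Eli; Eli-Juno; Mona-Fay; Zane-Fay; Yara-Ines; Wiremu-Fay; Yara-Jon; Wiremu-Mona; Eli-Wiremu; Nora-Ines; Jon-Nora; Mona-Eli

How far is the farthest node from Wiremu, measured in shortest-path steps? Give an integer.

3

Distances from Wiremu: Cal:3, Eli:1, Emil:2, Farah:3, Fay:1, Ines:3, Jon:3, Juno:2, Mona:1, Nora:2, Yara:2, Zane:1.
The largest is 3 (to Ines, Farah, Jon, and Cal), so the eccentricity of Wiremu is 3.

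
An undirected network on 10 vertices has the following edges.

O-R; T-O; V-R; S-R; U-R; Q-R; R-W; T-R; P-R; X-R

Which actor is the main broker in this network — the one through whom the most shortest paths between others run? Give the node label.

R

Unnormalized betweenness of each node: O:0, P:0, Q:0, R:35, S:0, T:0, U:0, V:0, W:0, X:0.
R has the largest value, 35, making it the main broker — the node through which the most shortest paths run.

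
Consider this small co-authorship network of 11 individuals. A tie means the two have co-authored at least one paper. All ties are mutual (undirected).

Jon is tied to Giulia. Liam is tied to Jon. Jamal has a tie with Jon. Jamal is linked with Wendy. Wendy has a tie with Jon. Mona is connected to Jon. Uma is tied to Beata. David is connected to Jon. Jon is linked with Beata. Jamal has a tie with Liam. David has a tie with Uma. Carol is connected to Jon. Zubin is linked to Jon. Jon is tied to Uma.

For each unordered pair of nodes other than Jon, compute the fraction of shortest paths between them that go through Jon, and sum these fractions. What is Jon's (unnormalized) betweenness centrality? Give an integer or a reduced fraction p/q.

40

Pairs whose geodesics pass through Jon — Liam–Beata: 1; Liam–Uma: 1; Liam–David: 1; Liam–Carol: 1; Liam–Giulia: 1; Liam–Zubin: 1; Liam–Wendy: 1/2; Liam–Mona: 1; Beata–David: 1/2; Beata–Jamal: 1; Beata–Carol: 1; Beata–Giulia: 1; Beata–Zubin: 1; Beata–Wendy: 1 … (+27 more pairs).
All other pairs contribute 0.
Summing the contributions gives betweenness(Jon) = 40.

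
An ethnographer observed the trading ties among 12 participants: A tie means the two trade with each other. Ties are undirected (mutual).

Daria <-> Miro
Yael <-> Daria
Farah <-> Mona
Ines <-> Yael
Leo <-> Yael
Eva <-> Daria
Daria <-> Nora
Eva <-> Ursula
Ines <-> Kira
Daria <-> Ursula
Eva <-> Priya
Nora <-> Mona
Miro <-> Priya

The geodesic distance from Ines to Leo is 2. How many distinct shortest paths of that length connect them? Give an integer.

The shortest distance is 2, and the only length-2 path is Ines–Yael–Leo. So there is exactly 1 shortest path.

1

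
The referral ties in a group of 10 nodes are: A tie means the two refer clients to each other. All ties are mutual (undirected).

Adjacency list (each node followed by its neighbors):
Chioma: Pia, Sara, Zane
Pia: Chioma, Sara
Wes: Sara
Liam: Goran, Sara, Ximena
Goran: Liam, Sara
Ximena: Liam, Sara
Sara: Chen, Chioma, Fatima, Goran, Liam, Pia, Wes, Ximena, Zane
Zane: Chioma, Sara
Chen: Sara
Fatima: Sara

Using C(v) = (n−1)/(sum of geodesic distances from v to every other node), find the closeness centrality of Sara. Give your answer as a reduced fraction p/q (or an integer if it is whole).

1

Distances from Sara: Chen:1, Chioma:1, Fatima:1, Goran:1, Liam:1, Pia:1, Wes:1, Ximena:1, Zane:1. Sum = 9.
n = 10, so closeness = 9/9 = 1.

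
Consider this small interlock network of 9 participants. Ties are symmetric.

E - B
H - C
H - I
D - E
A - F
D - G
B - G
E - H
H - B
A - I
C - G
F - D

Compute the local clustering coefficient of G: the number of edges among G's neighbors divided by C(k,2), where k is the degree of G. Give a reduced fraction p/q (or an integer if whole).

G's neighbors: B, C, and D (k = 3).
Possible neighbor pairs: C(3,2) = 3. Edges among them: none → e = 0.
Clustering(G) = 0/3 = 0.

0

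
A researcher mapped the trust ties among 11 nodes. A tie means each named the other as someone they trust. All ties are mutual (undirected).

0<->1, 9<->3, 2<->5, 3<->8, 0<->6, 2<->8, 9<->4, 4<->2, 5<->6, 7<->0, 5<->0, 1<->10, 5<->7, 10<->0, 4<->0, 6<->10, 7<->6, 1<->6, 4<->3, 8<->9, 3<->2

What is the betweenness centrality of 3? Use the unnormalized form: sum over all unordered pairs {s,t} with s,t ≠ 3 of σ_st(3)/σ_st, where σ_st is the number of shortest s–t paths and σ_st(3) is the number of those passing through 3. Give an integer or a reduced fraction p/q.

Pairs whose geodesics pass through 3 — 1–8: 1/5; 10–8: 1/5; 0–8: 1/4; 5–9: 1/4; 8–4: 1/3; 9–2: 1/3.
All other pairs contribute 0.
Summing the contributions gives betweenness(3) = 47/30.

47/30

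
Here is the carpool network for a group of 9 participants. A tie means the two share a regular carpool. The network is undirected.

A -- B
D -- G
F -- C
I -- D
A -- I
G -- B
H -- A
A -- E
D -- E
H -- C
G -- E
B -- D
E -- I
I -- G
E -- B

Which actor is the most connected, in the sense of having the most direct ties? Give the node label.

E

Degrees — A:4, B:4, C:2, D:4, E:5, F:1, G:4, H:2, I:4.
The maximum is 5, attained only by E.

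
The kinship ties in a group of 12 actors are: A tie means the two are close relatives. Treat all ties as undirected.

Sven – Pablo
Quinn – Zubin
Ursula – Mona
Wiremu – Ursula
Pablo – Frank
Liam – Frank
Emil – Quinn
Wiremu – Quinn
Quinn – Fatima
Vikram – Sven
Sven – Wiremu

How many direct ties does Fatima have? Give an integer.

1

Fatima is directly tied to Quinn. That is 1 neighbor, so the degree of Fatima is 1.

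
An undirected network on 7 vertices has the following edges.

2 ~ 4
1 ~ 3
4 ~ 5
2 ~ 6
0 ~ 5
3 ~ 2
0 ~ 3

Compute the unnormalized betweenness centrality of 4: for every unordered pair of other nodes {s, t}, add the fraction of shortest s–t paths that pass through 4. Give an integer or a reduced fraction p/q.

2

Pairs whose geodesics pass through 4 — 6–5: 1; 5–2: 1.
All other pairs contribute 0.
Summing the contributions gives betweenness(4) = 2.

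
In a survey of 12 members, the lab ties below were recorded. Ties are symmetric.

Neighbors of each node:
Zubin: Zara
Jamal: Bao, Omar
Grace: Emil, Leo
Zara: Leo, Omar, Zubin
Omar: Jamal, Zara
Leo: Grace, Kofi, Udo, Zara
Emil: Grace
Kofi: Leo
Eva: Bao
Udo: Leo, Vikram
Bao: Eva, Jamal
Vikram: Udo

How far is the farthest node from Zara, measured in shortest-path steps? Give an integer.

4

Distances from Zara: Bao:3, Emil:3, Eva:4, Grace:2, Jamal:2, Kofi:2, Leo:1, Omar:1, Udo:2, Vikram:3, Zubin:1.
The largest is 4 (to Eva), so the eccentricity of Zara is 4.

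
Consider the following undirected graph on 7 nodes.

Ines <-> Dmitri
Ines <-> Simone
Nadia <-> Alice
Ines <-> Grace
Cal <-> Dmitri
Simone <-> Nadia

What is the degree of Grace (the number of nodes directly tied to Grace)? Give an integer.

1

Grace is directly tied to Ines. That is 1 neighbor, so the degree of Grace is 1.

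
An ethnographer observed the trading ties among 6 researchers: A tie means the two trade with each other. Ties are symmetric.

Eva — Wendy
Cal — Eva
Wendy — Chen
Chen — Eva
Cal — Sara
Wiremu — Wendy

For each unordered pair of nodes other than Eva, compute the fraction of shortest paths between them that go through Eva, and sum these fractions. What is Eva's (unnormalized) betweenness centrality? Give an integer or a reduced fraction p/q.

6

Pairs whose geodesics pass through Eva — Chen–Cal: 1; Chen–Sara: 1; Cal–Wiremu: 1; Cal–Wendy: 1; Wiremu–Sara: 1; Wendy–Sara: 1.
All other pairs contribute 0.
Summing the contributions gives betweenness(Eva) = 6.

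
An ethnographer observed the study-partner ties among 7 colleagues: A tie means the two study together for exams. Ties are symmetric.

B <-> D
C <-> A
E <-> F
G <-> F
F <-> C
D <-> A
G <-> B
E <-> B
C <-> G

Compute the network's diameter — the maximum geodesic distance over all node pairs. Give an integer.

3

Eccentricity of each node (its greatest distance to any other): A:3, B:2, C:2, D:3, E:3, F:3, G:2.
The maximum eccentricity is 3, realized for instance by the pair D–F via D – B – E – F. So the diameter is 3.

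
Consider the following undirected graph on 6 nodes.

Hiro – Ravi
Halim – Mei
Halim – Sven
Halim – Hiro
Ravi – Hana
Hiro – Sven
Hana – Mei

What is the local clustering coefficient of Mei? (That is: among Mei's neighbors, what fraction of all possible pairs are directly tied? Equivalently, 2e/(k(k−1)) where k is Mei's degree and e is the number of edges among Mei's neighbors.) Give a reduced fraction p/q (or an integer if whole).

Mei's neighbors: Halim and Hana (k = 2).
Possible neighbor pairs: C(2,2) = 1. Edges among them: none → e = 0.
Clustering(Mei) = 0/1.

0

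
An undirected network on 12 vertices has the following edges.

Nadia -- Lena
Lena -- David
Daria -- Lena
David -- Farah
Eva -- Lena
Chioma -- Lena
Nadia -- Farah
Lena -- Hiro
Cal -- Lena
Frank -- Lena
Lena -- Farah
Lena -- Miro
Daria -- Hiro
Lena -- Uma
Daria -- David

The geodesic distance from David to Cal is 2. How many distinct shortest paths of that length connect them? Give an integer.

1

The shortest distance is 2, and the only length-2 path is David–Lena–Cal. So there is exactly 1 shortest path.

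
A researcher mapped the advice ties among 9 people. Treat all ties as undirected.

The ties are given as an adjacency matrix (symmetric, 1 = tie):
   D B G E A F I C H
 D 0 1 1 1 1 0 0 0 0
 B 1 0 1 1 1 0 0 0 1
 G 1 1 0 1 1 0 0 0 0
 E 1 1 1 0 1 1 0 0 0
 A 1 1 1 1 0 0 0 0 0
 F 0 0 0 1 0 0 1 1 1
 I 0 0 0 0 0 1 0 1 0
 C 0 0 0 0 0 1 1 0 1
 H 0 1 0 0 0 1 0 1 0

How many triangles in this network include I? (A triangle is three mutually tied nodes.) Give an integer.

1

I's neighbors: C and F.
Neighbor pairs that are themselves tied: I–C–F. Each forms one triangle with I, for 1 in total.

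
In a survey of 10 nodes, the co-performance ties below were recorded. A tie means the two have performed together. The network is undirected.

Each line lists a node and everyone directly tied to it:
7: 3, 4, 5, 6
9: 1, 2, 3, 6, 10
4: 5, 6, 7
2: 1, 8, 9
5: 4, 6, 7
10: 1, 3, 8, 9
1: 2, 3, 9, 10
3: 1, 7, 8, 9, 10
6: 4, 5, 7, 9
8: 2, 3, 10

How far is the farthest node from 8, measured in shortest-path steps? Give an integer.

3

Distances from 8: 1:2, 2:1, 3:1, 4:3, 5:3, 6:3, 7:2, 9:2, 10:1.
The largest is 3 (to 6, 4, and 5), so the eccentricity of 8 is 3.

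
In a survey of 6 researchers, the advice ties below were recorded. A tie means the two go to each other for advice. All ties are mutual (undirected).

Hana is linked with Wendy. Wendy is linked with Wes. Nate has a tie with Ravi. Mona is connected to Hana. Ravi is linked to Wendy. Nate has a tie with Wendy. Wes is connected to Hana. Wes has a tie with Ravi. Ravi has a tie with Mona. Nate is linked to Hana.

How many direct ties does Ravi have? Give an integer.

Ravi is directly tied to Mona, Nate, Wendy, and Wes. That is 4 neighbors, so the degree of Ravi is 4.

4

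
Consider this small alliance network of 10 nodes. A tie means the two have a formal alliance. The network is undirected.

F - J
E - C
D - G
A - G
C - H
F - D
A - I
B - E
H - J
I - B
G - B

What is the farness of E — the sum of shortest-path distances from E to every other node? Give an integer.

21

Distances from E: A:3, B:1, C:1, D:3, F:4, G:2, H:2, I:2, J:3.
Sum = 3 + 1 + 1 + 3 + 4 + 2 + 2 + 2 + 3 = 21.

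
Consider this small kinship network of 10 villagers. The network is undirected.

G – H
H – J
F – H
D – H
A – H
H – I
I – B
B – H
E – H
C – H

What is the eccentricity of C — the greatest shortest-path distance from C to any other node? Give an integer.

Distances from C: A:2, B:2, D:2, E:2, F:2, G:2, H:1, I:2, J:2.
The largest is 2 (to I, B, D, A, J, G, F, and E), so the eccentricity of C is 2.

2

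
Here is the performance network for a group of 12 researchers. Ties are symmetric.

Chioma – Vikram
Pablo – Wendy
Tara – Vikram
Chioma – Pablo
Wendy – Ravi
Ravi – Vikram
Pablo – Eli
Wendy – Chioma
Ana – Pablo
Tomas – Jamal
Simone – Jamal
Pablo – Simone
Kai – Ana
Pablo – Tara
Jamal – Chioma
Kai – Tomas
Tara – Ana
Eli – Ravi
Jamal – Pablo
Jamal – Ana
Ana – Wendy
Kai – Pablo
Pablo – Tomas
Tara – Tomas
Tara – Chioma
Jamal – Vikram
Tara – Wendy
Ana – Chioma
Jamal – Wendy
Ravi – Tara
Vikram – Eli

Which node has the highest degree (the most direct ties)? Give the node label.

Degrees — Ana:6, Chioma:6, Eli:3, Jamal:7, Kai:3, Pablo:9, Ravi:4, Simone:2, Tara:7, Tomas:4, Vikram:5, Wendy:6.
The maximum is 9, attained only by Pablo.

Pablo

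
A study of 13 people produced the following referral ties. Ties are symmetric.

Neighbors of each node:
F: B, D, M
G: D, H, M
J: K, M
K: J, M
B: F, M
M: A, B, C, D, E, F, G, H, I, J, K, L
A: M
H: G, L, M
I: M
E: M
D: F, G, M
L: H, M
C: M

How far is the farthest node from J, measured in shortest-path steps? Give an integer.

2

Distances from J: A:2, B:2, C:2, D:2, E:2, F:2, G:2, H:2, I:2, K:1, L:2, M:1.
The largest is 2 (to F, D, A, E, I, C, L, B, H, and G), so the eccentricity of J is 2.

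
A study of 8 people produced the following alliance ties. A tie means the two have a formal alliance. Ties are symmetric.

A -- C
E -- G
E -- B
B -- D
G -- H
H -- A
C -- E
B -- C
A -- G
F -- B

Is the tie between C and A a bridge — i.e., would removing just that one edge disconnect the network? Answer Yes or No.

Even without that edge, C still reaches A via C – E – G – A, so the network stays connected. Not a bridge.

No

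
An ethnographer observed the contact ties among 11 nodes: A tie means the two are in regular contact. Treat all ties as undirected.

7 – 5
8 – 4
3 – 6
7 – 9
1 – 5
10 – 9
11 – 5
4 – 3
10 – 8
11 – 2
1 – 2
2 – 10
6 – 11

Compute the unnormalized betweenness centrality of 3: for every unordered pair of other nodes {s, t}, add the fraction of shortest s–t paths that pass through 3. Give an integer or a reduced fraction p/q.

Pairs whose geodesics pass through 3 — 5–4: 1; 8–6: 1; 4–6: 1; 4–11: 1.
All other pairs contribute 0.
Summing the contributions gives betweenness(3) = 4.

4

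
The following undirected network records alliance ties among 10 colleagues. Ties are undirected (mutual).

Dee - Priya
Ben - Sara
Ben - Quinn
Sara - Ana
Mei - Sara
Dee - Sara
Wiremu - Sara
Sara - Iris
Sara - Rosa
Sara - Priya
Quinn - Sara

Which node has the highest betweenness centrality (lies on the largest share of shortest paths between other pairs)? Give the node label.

Unnormalized betweenness of each node: Ana:0, Ben:0, Dee:0, Iris:0, Mei:0, Priya:0, Quinn:0, Rosa:0, Sara:34, Wiremu:0.
Sara has the largest value, 34, making it the main broker — the node through which the most shortest paths run.

Sara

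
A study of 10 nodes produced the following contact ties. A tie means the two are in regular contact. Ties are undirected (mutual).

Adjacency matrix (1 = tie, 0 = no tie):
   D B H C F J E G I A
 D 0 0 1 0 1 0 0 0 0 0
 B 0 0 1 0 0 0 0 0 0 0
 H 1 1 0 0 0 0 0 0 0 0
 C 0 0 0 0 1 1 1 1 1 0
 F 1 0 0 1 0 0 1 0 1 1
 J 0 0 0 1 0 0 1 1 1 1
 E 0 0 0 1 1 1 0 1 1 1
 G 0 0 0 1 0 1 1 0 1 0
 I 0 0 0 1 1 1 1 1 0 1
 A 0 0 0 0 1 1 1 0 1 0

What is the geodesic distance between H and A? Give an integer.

One shortest route is H – D – F – A, which uses 3 edges, and at distance 2 from H we only reach {F}, which does not include A. So d(H,A) = 3.

3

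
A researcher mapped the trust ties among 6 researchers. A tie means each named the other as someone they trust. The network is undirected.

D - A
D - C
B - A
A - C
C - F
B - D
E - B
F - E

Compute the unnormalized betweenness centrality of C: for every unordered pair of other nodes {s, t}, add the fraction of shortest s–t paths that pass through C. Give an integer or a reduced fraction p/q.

Pairs whose geodesics pass through C — F–A: 1; F–D: 1.
All other pairs contribute 0.
Summing the contributions gives betweenness(C) = 2.

2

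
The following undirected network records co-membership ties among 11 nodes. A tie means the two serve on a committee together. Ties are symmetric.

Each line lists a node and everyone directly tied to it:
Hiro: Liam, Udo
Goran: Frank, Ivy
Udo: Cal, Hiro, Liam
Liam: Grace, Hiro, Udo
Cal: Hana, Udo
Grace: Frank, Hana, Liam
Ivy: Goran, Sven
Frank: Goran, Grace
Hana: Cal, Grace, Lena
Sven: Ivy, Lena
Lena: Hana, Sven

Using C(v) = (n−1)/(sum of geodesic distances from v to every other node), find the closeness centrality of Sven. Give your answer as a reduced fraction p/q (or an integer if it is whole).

5/14

Distances from Sven: Cal:3, Frank:3, Goran:2, Grace:3, Hana:2, Hiro:5, Ivy:1, Lena:1, Liam:4, Udo:4. Sum = 28.
n = 11, so closeness = 10/28 = 5/14.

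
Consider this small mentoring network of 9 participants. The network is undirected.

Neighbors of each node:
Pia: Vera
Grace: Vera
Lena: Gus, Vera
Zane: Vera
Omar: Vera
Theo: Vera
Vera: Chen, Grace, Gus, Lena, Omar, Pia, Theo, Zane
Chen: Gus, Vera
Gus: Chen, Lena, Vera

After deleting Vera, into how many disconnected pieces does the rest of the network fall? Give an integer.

6

Without Vera, the remaining ties split the others into: {Chen, Gus, Lena}; {Pia}; {Zane}; {Omar}; {Theo}; {Grace}.
That's 6 separate components.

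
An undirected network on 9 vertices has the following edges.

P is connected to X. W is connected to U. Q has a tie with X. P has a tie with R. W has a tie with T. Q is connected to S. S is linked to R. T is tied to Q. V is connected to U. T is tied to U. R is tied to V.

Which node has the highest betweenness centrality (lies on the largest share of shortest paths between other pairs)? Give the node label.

Unnormalized betweenness of each node: P:2, Q:17/2, R:13/2, S:2, T:13/2, U:9/2, V:9/2, W:0, X:5/2.
Q has the largest value, 17/2, making it the main broker — the node through which the most shortest paths run.

Q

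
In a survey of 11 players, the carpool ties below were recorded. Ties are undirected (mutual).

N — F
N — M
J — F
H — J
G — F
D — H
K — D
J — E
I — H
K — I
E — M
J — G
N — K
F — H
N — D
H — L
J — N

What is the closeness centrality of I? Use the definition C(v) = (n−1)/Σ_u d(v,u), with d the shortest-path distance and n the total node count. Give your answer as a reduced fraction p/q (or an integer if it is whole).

Distances from I: D:2, E:3, F:2, G:3, H:1, J:2, K:1, L:2, M:3, N:2. Sum = 21.
n = 11, so closeness = 10/21.

10/21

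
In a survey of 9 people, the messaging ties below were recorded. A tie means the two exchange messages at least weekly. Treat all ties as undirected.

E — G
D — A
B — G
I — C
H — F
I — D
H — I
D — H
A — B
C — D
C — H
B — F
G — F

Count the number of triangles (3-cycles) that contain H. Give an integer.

H's neighbors: C, D, F, and I.
Neighbor pairs that are themselves tied: H–C–D; H–C–I; H–D–I. Each forms one triangle with H, for 3 in total.

3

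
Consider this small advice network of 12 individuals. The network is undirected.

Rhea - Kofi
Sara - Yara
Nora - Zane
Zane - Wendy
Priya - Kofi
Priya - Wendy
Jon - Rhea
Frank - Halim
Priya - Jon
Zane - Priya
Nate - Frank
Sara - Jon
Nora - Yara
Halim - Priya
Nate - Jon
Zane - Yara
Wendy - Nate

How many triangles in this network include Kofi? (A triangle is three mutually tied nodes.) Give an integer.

0

Kofi's neighbors are Priya and Rhea, but none of them are tied to each other, so no triangle contains Kofi.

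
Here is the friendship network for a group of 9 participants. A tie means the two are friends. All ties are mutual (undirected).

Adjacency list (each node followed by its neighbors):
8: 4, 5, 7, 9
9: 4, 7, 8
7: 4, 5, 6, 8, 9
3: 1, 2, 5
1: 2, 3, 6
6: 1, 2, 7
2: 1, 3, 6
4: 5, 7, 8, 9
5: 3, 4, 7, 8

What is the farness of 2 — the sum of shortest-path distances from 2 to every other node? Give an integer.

Distances from 2: 1:1, 3:1, 4:3, 5:2, 6:1, 7:2, 8:3, 9:3.
Sum = 1 + 1 + 3 + 2 + 1 + 2 + 3 + 3 = 16.

16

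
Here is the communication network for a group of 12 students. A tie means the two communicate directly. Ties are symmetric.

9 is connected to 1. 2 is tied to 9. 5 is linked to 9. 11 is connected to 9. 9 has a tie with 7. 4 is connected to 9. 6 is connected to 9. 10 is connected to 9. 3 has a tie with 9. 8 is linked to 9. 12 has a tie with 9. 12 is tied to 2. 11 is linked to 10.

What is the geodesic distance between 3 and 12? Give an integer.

One shortest route is 3 – 9 – 12, which uses 2 edges, and 3 and 12 are not directly tied, so nothing shorter exists. So d(3,12) = 2.

2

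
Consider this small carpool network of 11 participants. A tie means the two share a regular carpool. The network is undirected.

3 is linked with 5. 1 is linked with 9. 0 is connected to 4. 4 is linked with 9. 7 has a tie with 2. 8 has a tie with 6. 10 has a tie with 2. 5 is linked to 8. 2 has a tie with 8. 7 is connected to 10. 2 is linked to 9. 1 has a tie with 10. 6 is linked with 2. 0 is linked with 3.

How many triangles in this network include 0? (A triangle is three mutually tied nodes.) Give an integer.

0

0's neighbors are 3 and 4, but none of them are tied to each other, so no triangle contains 0.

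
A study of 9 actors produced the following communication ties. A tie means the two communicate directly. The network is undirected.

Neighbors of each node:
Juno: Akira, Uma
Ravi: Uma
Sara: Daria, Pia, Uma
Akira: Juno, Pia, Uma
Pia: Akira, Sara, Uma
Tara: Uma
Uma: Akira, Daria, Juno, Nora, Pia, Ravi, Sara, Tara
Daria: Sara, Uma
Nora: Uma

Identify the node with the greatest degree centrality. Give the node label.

Degrees — Akira:3, Daria:2, Juno:2, Nora:1, Pia:3, Ravi:1, Sara:3, Tara:1, Uma:8.
The maximum is 8, attained only by Uma.

Uma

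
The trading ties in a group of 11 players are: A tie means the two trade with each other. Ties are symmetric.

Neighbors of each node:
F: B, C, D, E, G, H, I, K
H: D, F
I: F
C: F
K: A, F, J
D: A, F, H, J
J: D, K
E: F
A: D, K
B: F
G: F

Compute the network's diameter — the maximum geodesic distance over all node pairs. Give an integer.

3

Eccentricity of each node (its greatest distance to any other): A:3, B:3, C:3, D:2, E:3, F:2, G:3, H:2, I:3, J:3, K:2.
The maximum eccentricity is 3, realized for instance by the pair J–I via J – K – F – I. So the diameter is 3.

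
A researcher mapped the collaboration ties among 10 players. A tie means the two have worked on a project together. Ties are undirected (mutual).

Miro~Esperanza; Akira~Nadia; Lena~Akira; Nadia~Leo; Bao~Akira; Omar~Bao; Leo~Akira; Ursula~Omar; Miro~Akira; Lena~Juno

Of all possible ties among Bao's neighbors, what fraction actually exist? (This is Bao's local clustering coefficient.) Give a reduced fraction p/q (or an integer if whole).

0

Bao's neighbors: Akira and Omar (k = 2).
Possible neighbor pairs: C(2,2) = 1. Edges among them: none → e = 0.
Clustering(Bao) = 0/1.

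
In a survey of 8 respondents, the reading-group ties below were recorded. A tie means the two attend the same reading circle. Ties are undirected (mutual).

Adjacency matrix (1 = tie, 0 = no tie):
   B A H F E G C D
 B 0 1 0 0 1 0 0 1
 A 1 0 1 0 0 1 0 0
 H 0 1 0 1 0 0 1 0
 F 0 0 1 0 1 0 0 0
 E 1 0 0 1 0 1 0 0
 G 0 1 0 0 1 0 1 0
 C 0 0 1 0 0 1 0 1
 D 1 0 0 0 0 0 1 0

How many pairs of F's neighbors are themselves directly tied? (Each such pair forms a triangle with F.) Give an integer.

0

F's neighbors are E and H, but none of them are tied to each other, so no triangle contains F.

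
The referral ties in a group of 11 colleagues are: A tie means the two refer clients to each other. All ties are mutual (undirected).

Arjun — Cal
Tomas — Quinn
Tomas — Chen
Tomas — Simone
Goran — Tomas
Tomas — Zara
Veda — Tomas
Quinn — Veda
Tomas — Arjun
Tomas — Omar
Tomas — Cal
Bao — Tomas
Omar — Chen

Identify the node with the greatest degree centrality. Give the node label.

Degrees — Arjun:2, Bao:1, Cal:2, Chen:2, Goran:1, Omar:2, Quinn:2, Simone:1, Tomas:10, Veda:2, Zara:1.
The maximum is 10, attained only by Tomas.

Tomas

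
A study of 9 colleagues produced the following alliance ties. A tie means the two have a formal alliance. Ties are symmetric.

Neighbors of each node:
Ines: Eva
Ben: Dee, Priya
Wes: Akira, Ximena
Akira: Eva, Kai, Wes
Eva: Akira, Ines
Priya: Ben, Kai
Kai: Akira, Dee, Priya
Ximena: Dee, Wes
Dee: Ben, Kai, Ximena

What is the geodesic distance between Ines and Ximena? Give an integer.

One shortest route is Ines – Eva – Akira – Wes – Ximena, which uses 4 edges, and at distance 3 from Ines we only reach {Kai, Wes}, which does not include Ximena. So d(Ines,Ximena) = 4.

4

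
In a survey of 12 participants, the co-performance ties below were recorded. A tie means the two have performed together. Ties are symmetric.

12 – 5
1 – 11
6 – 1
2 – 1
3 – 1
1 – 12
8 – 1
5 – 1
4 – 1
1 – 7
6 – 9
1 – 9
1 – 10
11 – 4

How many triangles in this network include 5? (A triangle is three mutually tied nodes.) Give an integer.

1

5's neighbors: 1 and 12.
Neighbor pairs that are themselves tied: 5–1–12. Each forms one triangle with 5, for 1 in total.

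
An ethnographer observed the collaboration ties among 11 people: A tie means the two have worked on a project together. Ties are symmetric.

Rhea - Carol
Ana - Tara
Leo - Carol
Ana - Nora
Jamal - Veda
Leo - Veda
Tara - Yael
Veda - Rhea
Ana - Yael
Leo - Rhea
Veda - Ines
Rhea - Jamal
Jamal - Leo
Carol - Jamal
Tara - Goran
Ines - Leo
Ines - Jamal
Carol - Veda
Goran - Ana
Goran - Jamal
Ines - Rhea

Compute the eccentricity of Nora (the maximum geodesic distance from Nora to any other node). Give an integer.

4

Distances from Nora: Ana:1, Carol:4, Goran:2, Ines:4, Jamal:3, Leo:4, Rhea:4, Tara:2, Veda:4, Yael:2.
The largest is 4 (to Veda, Ines, Carol, Rhea, and Leo), so the eccentricity of Nora is 4.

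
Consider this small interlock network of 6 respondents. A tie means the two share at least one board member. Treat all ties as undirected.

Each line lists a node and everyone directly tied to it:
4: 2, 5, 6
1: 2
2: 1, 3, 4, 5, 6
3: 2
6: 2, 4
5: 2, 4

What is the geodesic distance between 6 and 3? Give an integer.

One shortest route is 6 – 2 – 3, which uses 2 edges, and 6 and 3 are not directly tied, so nothing shorter exists. So d(6,3) = 2.

2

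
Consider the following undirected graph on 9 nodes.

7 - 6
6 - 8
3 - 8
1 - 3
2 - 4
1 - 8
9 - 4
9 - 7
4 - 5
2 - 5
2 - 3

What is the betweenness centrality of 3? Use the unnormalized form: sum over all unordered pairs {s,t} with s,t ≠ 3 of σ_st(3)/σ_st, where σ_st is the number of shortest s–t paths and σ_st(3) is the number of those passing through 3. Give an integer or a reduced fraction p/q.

8

Pairs whose geodesics pass through 3 — 6–2: 1; 6–5: 1/2; 8–2: 1; 8–5: 1; 8–4: 1; 1–2: 1; 1–5: 1; 1–4: 1; 1–9: 1/2.
All other pairs contribute 0.
Summing the contributions gives betweenness(3) = 8.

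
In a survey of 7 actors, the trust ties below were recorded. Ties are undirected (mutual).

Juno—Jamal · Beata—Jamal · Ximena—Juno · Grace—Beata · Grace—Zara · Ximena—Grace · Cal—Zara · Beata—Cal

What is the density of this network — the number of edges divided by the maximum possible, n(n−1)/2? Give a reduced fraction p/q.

8/21

There are 8 edges and 7 nodes, so the maximum possible is C(7,2) = 21.
Density = 8/21.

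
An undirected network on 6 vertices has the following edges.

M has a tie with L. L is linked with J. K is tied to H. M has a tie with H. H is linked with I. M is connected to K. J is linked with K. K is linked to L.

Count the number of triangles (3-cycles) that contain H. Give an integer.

H's neighbors: I, K, and M.
Neighbor pairs that are themselves tied: H–K–M. Each forms one triangle with H, for 1 in total.

1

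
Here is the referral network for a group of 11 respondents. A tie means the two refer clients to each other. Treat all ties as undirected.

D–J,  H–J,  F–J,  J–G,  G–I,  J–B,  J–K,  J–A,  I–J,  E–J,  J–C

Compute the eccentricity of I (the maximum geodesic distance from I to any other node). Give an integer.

Distances from I: A:2, B:2, C:2, D:2, E:2, F:2, G:1, H:2, J:1, K:2.
The largest is 2 (to E, B, F, K, H, A, C, and D), so the eccentricity of I is 2.

2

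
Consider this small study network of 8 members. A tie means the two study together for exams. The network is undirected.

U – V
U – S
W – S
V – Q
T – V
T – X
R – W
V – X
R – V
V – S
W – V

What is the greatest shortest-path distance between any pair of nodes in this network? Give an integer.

Eccentricity of each node (its greatest distance to any other): Q:2, R:2, S:2, T:2, U:2, V:1, W:2, X:2.
The maximum eccentricity is 2, realized for instance by the pair X–W via X – V – W. So the diameter is 2.

2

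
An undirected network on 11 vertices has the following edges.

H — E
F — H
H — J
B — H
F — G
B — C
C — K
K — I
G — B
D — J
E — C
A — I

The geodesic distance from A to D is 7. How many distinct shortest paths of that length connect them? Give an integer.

2

The shortest distance is 7. The length-7 paths are: A–I–K–C–E–H–J–D; A–I–K–C–B–H–J–D.
That gives 2 distinct shortest paths.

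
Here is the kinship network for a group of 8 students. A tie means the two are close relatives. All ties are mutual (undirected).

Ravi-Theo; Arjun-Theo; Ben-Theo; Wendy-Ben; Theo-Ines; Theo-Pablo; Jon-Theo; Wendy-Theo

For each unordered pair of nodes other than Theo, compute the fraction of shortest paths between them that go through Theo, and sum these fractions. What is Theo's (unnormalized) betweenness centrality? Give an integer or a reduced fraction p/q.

20

Pairs whose geodesics pass through Theo — Pablo–Ben: 1; Pablo–Arjun: 1; Pablo–Jon: 1; Pablo–Ravi: 1; Pablo–Ines: 1; Pablo–Wendy: 1; Ben–Arjun: 1; Ben–Jon: 1; Ben–Ravi: 1; Ben–Ines: 1; Arjun–Jon: 1; Arjun–Ravi: 1; Arjun–Ines: 1; Arjun–Wendy: 1 … (+6 more pairs).
All other pairs contribute 0.
Summing the contributions gives betweenness(Theo) = 20.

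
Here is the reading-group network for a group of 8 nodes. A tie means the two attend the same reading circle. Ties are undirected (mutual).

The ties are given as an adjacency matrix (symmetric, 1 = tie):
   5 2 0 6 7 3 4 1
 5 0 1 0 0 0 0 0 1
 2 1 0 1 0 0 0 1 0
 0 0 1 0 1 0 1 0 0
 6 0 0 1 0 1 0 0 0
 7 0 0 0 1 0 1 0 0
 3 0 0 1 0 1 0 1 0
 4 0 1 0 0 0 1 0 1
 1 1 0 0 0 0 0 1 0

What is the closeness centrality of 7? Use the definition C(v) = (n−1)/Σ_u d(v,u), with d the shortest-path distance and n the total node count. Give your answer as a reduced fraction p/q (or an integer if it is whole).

7/16

Distances from 7: 0:2, 1:3, 2:3, 3:1, 4:2, 5:4, 6:1. Sum = 16.
n = 8, so closeness = 7/16.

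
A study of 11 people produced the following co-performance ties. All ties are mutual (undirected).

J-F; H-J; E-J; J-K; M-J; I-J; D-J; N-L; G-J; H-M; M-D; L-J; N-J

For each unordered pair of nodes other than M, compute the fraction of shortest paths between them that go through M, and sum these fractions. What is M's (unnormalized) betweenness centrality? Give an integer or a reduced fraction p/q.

Pairs whose geodesics pass through M — D–H: 1/2.
All other pairs contribute 0.
Summing the contributions gives betweenness(M) = 1/2.

1/2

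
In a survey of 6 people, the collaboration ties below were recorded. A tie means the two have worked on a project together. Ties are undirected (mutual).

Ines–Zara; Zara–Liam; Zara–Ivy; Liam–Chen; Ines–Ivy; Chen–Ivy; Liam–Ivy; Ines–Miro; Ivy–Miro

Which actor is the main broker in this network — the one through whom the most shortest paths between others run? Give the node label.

Unnormalized betweenness of each node: Chen:0, Ines:1/2, Ivy:9/2, Liam:1/2, Miro:0, Zara:1/2.
Ivy has the largest value, 9/2, making it the main broker — the node through which the most shortest paths run.

Ivy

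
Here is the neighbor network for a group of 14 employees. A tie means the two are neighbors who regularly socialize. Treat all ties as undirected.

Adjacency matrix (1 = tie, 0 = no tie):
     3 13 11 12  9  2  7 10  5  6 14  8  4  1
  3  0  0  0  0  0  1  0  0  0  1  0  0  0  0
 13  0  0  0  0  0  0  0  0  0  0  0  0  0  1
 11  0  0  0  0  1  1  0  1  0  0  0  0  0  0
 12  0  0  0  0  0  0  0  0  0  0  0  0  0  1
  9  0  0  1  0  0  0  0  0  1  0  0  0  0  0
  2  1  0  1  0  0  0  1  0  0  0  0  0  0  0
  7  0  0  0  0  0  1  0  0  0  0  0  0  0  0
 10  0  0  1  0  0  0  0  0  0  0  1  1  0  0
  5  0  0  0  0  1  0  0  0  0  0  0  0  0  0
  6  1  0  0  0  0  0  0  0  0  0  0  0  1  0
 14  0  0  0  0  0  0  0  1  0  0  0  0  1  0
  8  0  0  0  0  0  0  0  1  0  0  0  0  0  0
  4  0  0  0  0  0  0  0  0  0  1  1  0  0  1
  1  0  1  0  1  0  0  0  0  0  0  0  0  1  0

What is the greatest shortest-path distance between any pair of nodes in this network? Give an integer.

7

Eccentricity of each node (its greatest distance to any other): 1:6, 2:5, 3:4, 4:5, 5:7, 6:5, 7:6, 8:5, 9:6, 10:4, 11:5, 12:7, 13:7, 14:4.
The maximum eccentricity is 7, realized for instance by the pair 13–5 via 13 – 1 – 4 – 14 – 10 – 11 – 9 – 5. So the diameter is 7.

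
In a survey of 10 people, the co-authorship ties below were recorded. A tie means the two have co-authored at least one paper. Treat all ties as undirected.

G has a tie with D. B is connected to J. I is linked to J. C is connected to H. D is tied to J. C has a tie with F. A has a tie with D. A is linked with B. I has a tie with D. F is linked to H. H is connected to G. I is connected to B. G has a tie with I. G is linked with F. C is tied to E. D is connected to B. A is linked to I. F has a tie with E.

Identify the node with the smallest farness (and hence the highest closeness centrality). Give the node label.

G

Farness (sum of distances to all others) for each node — A:21, B:20, C:23, D:15, E:24, F:17, G:14, H:18, I:15, J:21.
The smallest farness is 14, for G, so G has the highest closeness.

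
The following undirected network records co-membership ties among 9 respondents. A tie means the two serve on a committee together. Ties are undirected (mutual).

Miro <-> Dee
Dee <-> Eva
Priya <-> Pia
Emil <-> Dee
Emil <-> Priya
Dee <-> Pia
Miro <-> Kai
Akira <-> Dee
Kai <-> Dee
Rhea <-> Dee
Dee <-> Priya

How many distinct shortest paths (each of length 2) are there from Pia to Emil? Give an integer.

The shortest distance is 2. The length-2 paths are: Pia–Dee–Emil; Pia–Priya–Emil.
That gives 2 distinct shortest paths.

2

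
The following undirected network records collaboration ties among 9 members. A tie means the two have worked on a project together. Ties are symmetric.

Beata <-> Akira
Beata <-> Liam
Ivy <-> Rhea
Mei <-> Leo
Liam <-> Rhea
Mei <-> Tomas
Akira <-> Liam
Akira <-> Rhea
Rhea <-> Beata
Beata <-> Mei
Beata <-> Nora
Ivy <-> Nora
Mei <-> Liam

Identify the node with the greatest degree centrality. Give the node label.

Beata

Degrees — Akira:3, Beata:5, Ivy:2, Leo:1, Liam:4, Mei:4, Nora:2, Rhea:4, Tomas:1.
The maximum is 5, attained only by Beata.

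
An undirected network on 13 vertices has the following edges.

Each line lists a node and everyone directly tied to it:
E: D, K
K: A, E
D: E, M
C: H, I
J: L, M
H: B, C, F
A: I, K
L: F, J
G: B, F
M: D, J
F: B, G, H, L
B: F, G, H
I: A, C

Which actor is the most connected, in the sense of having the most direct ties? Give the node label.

F

Degrees — A:2, B:3, C:2, D:2, E:2, F:4, G:2, H:3, I:2, J:2, K:2, L:2, M:2.
The maximum is 4, attained only by F.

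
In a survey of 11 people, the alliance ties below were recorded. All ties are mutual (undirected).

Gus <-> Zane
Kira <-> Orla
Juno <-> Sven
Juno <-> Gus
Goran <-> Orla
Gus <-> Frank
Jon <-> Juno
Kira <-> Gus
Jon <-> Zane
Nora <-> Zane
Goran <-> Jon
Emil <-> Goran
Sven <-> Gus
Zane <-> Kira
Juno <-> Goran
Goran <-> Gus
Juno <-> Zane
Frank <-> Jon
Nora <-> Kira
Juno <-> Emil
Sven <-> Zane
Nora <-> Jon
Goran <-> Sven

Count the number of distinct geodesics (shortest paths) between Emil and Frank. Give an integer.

The shortest distance is 3. The length-3 paths are: Emil–Goran–Jon–Frank; Emil–Juno–Jon–Frank; Emil–Goran–Gus–Frank; Emil–Juno–Gus–Frank.
That gives 4 distinct shortest paths.

4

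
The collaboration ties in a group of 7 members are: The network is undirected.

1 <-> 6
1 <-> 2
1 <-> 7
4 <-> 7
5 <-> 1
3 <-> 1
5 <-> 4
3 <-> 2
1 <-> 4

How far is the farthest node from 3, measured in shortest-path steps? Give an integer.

Distances from 3: 1:1, 2:1, 4:2, 5:2, 6:2, 7:2.
The largest is 2 (to 4, 6, 7, and 5), so the eccentricity of 3 is 2.

2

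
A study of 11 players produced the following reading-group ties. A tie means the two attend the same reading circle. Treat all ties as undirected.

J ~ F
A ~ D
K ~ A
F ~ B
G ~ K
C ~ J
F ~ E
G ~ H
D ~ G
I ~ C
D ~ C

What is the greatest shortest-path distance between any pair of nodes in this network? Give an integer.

6

Eccentricity of each node (its greatest distance to any other): A:5, B:6, C:3, D:4, E:6, F:5, G:5, H:6, I:4, J:4, K:6.
The maximum eccentricity is 6, realized for instance by the pair B–H via B – F – J – C – D – G – H. So the diameter is 6.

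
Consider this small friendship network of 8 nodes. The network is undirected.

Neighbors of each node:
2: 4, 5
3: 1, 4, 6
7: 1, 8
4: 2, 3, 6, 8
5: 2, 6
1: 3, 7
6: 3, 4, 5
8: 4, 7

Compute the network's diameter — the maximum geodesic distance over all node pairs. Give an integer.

Eccentricity of each node (its greatest distance to any other): 1:3, 2:3, 3:2, 4:2, 5:4, 6:3, 7:4, 8:3.
The maximum eccentricity is 4, realized for instance by the pair 5–7 via 5 – 2 – 4 – 8 – 7. So the diameter is 4.

4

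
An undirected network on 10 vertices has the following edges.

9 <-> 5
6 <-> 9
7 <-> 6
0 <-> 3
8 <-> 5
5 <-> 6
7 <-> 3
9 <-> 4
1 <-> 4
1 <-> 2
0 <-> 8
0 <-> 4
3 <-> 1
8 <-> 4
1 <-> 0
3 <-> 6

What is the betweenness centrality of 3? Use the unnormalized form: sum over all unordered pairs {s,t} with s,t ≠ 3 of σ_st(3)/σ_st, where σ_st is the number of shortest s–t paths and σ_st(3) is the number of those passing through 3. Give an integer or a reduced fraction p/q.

23/3

Pairs whose geodesics pass through 3 — 6–2: 1; 6–1: 1; 6–0: 1; 4–7: 2/3; 2–7: 1; 2–5: 1/4; 1–7: 1; 1–5: 1/4; 0–7: 1; 8–7: 1/2.
All other pairs contribute 0.
Summing the contributions gives betweenness(3) = 23/3.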